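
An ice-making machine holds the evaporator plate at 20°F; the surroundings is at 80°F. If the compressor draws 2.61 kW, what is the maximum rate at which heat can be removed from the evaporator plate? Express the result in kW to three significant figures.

In absolute terms T_C = 266.48 K and T_H = 299.82 K, so ΔT = 33.33 K.
COP_Carnot = T_C/ΔT = 266.48/33.33 = 7.995.
Q̇_max = COP_Carnot × Ẇ = 7.995 × 2.610 kW = 20.87 kW.

20.9 kW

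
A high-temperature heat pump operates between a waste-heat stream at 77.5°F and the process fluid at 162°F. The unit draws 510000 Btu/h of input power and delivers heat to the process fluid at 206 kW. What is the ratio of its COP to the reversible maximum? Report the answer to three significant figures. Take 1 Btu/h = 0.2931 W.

Converting, Q̇_H = 206.0 kW = 702800 Btu/h, so COP_actual = Q̇_H/Ẇ = 702800/510000 = 1.378.
In absolute terms T_C = 298.43 K and T_H = 345.37 K, so ΔT = 46.94 K.
COP_Carnot = T_H/ΔT = 345.37/46.94 = 7.357.
η_II = COP_actual/COP_Carnot = 1.378/7.357 = 0.1873.

0.187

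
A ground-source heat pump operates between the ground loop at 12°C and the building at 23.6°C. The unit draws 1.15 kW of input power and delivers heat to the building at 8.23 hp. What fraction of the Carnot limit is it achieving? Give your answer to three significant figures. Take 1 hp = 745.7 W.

Converting, Q̇_H = 8.230 hp = 6.137 kW, so COP_actual = Q̇_H/Ẇ = 6.137/1.150 = 5.337.
In absolute terms T_C = 285.15 K and T_H = 296.75 K, so ΔT = 11.60 K.
COP_Carnot = T_H/ΔT = 296.75/11.60 = 25.58.
η_II = COP_actual/COP_Carnot = 5.337/25.58 = 0.2086.

0.209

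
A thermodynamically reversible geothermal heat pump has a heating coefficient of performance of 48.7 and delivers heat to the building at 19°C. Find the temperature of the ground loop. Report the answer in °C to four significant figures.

13.00 °C

COP_HP = T_H/(T_H − T_C) gives T_H − T_C = T_H/COP.
With T_H = 292.15 K, T_C = 292.15 × (1 − 1/48.7) = 286.15 K.
Converting, 286.15 K = 13.00°C.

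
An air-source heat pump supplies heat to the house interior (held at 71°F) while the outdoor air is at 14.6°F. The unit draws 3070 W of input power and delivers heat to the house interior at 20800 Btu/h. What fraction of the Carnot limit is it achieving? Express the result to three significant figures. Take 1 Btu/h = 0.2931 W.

0.211

Converting, Q̇_H = 20800 Btu/h = 6096 W, so COP_actual = Q̇_H/Ẇ = 6096/3070 = 1.986.
In absolute terms T_C = 263.48 K and T_H = 294.82 K, so ΔT = 31.33 K.
COP_Carnot = T_H/ΔT = 294.82/31.33 = 9.409.
η_II = COP_actual/COP_Carnot = 1.986/9.409 = 0.2111.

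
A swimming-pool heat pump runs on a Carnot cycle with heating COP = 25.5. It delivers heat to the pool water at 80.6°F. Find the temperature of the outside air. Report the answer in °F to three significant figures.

59.4 °F

COP_HP = T_H/(T_H − T_C) gives T_H − T_C = T_H/COP.
With T_H = 300.15 K, T_C = 300.15 × (1 − 1/25.5) = 288.38 K.
Converting, 288.38 K = 59.41°F.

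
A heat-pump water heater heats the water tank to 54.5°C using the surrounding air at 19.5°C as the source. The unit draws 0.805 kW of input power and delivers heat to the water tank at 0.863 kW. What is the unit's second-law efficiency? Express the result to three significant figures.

0.115

COP_actual = Q̇_H/Ẇ = 0.8630/0.8050 = 1.072.
In absolute terms T_C = 292.65 K and T_H = 327.65 K, so ΔT = 35.00 K.
COP_Carnot = T_H/ΔT = 327.65/35.00 = 9.361.
η_II = COP_actual/COP_Carnot = 1.072/9.361 = 0.1145.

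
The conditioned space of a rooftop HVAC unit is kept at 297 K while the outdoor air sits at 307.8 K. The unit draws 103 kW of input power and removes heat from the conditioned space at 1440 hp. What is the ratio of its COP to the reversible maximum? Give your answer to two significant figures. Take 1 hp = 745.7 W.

0.38

Converting, Q̇_C = 1440 hp = 1074 kW, so COP_actual = Q̇_C/Ẇ = 1074/103.0 = 10.43.
The reservoir spacing is ΔT = 307.8 − 297 = 10.80 K.
COP_Carnot = T_C/ΔT = 297.00/10.80 = 27.50.
η_II = COP_actual/COP_Carnot = 10.43/27.50 = 0.3791.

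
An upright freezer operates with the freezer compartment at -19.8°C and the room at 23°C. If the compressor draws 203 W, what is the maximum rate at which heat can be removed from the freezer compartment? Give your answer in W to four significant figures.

1202 W

In absolute terms T_C = 253.35 K and T_H = 296.15 K, so ΔT = 42.80 K.
COP_Carnot = T_C/ΔT = 253.35/42.80 = 5.919.
Q̇_max = COP_Carnot × Ẇ = 5.919 × 203.0 W = 1202 W.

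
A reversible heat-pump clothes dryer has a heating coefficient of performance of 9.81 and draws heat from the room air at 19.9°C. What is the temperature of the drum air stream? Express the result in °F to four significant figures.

COP_HP = T_H/(T_H − T_C) rearranges to T_H = COP·T_C/(COP − 1).
With T_C = 293.05 K, T_H = 9.81 × 293.05/8.810 = 326.31 K.
Converting, 326.31 K = 127.69°F.

127.7 °F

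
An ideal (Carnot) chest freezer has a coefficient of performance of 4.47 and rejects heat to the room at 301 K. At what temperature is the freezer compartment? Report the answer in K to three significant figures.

For a Carnot refrigerator COP_R = T_C/(T_H − T_C), so T_C = COP·T_H/(1 + COP).
With T_H = 301.00 K, T_C = 4.47 × 301.00/5.470 = 245.97 K.

246 K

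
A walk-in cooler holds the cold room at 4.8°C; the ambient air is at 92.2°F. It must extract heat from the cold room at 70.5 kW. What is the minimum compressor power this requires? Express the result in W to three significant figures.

In absolute terms T_C = 277.95 K and T_H = 306.59 K, so ΔT = 28.64 K.
COP_Carnot = T_C/ΔT = 277.95/28.64 = 9.703.
Ẇ_min = Q̇/COP_Carnot = 70.50/9.703 = 7.265 kW = 7265 W.

7270 W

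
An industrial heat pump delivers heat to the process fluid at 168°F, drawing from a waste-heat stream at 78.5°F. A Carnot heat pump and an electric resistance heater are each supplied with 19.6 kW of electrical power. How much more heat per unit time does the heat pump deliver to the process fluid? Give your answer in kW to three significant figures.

In absolute terms T_C = 298.98 K and T_H = 348.71 K, so ΔT = 49.72 K.
COP_Carnot = T_H/ΔT = 348.71/49.72 = 7.013.
The heat pump delivers Q̇_H = COP × Ẇ = 137.5 kW; the resistance heater delivers Ẇ = 19.60 kW.
Extra = (COP − 1)·Ẇ = 117.9 kW.

118 kW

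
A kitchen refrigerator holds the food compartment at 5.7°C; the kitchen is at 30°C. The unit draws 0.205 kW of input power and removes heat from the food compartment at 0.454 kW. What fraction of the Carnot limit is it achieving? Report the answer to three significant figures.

COP_actual = Q̇_C/Ẇ = 0.4540/0.2050 = 2.215.
In absolute terms T_C = 278.85 K and T_H = 303.15 K, so ΔT = 24.30 K.
COP_Carnot = T_C/ΔT = 278.85/24.30 = 11.48.
η_II = COP_actual/COP_Carnot = 2.215/11.48 = 0.1930.

0.193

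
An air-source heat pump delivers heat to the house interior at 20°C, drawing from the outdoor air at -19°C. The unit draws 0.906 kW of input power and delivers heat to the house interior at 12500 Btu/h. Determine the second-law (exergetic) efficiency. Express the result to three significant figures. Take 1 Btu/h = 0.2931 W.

Converting, Q̇_H = 12500 Btu/h = 3.664 kW, so COP_actual = Q̇_H/Ẇ = 3.664/0.9060 = 4.044.
In absolute terms T_C = 254.15 K and T_H = 293.15 K, so ΔT = 39.00 K.
COP_Carnot = T_H/ΔT = 293.15/39.00 = 7.517.
η_II = COP_actual/COP_Carnot = 4.044/7.517 = 0.5380.

0.538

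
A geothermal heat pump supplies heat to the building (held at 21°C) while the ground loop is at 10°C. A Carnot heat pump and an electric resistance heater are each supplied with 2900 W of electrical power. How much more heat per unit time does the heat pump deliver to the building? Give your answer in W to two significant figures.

75000 W

In absolute terms T_C = 283.15 K and T_H = 294.15 K, so ΔT = 11.00 K.
COP_Carnot = T_H/ΔT = 294.15/11.00 = 26.74.
The heat pump delivers Q̇_H = COP × Ẇ = 77550 W; the resistance heater delivers Ẇ = 2900 W.
Extra = (COP − 1)·Ẇ = 74650 W.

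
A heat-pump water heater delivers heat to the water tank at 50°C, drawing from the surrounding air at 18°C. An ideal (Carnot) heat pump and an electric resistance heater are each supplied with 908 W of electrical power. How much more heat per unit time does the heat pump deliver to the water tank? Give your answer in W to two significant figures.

In absolute terms T_C = 291.15 K and T_H = 323.15 K, so ΔT = 32.00 K.
COP_Carnot = T_H/ΔT = 323.15/32.00 = 10.10.
The heat pump delivers Q̇_H = COP × Ẇ = 9169 W; the resistance heater delivers Ẇ = 908.0 W.
Extra = (COP − 1)·Ẇ = 8261 W.

8300 W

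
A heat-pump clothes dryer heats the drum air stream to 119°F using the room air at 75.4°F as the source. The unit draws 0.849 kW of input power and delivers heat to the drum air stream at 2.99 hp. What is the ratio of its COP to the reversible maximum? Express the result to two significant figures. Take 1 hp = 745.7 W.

Converting, Q̇_H = 2.990 hp = 2.230 kW, so COP_actual = Q̇_H/Ẇ = 2.230/0.8490 = 2.626.
In absolute terms T_C = 297.26 K and T_H = 321.48 K, so ΔT = 24.22 K.
COP_Carnot = T_H/ΔT = 321.48/24.22 = 13.27.
η_II = COP_actual/COP_Carnot = 2.626/13.27 = 0.1979.

0.20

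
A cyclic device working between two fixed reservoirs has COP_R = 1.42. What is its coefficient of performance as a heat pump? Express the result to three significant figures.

2.42

The first law on one cycle gives Q_H = Q_C + W, so Q_H/W = Q_C/W + 1.
COP_HP = COP_R + 1 = 1.42 + 1 = 2.42.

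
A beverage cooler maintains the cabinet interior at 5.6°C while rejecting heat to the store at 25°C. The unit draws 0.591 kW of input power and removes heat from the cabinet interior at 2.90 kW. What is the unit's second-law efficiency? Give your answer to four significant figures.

COP_actual = Q̇_C/Ẇ = 2.900/0.5910 = 4.907.
In absolute terms T_C = 278.75 K and T_H = 298.15 K, so ΔT = 19.40 K.
COP_Carnot = T_C/ΔT = 278.75/19.40 = 14.37.
η_II = COP_actual/COP_Carnot = 4.907/14.37 = 0.3415.

0.3415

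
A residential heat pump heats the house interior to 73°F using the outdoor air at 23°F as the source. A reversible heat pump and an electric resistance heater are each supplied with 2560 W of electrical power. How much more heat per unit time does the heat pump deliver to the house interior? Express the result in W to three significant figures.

24700 W

In absolute terms T_C = 268.15 K and T_H = 295.93 K, so ΔT = 27.78 K.
COP_Carnot = T_H/ΔT = 295.93/27.78 = 10.65.
The heat pump delivers Q̇_H = COP × Ẇ = 27270 W; the resistance heater delivers Ẇ = 2560 W.
Extra = (COP − 1)·Ẇ = 24710 W.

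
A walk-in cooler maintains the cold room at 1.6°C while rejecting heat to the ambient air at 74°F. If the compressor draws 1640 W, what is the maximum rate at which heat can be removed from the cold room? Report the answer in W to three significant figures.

20700 W

In absolute terms T_C = 274.75 K and T_H = 296.48 K, so ΔT = 21.73 K.
COP_Carnot = T_C/ΔT = 274.75/21.73 = 12.64.
Q̇_max = COP_Carnot × Ẇ = 12.64 × 1640 W = 20730 W.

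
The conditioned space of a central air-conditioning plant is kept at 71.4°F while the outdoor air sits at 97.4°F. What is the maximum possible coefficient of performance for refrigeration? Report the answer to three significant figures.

20.4

In absolute terms T_C = 295.04 K and T_H = 309.48 K, so ΔT = 14.44 K.
For a reversible cycle, COP_Carnot = T_C/ΔT = 295.04/14.44 = 20.43.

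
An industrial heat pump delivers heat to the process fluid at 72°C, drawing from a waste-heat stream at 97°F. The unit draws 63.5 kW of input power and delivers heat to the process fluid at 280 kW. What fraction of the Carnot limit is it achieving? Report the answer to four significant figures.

COP_actual = Q̇_H/Ẇ = 280.0/63.50 = 4.409.
In absolute terms T_C = 309.26 K and T_H = 345.15 K, so ΔT = 35.89 K.
COP_Carnot = T_H/ΔT = 345.15/35.89 = 9.617.
η_II = COP_actual/COP_Carnot = 4.409/9.617 = 0.4585.

0.4585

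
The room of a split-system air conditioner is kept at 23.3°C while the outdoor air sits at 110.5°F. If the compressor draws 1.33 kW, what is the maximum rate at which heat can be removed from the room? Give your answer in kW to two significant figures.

In absolute terms T_C = 296.45 K and T_H = 316.76 K, so ΔT = 20.31 K.
COP_Carnot = T_C/ΔT = 296.45/20.31 = 14.60.
Q̇_max = COP_Carnot × Ẇ = 14.60 × 1.330 kW = 19.41 kW.

19 kW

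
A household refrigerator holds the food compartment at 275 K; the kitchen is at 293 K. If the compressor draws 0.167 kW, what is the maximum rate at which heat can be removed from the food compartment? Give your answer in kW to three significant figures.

2.55 kW

The reservoir spacing is ΔT = 293 − 275 = 18.00 K.
COP_Carnot = T_C/ΔT = 275.00/18.00 = 15.28.
Q̇_max = COP_Carnot × Ẇ = 15.28 × 0.1670 kW = 2.551 kW.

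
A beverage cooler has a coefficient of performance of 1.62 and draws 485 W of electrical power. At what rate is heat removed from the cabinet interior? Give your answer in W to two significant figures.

790 W

Q̇_C = COP × Ẇ = 1.62 × 485.0 = 785.7 W.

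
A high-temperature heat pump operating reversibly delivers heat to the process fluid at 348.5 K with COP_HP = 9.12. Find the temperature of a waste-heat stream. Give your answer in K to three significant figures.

COP_HP = T_H/(T_H − T_C) gives T_H − T_C = T_H/COP.
With T_H = 348.50 K, T_C = 348.50 × (1 − 1/9.12) = 310.29 K.

310 K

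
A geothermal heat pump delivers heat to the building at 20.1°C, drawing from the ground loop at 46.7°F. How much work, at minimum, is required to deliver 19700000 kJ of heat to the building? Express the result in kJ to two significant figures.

In absolute terms T_C = 281.32 K and T_H = 293.25 K, so ΔT = 11.93 K.
The reversible limit is COP_HP = T_H/ΔT = 24.57, so W_min = Q_H/COP = Q_H·ΔT/T_H.
W_min = 19700000 × 11.93/293.25 = 801700 kJ.

800000 kJ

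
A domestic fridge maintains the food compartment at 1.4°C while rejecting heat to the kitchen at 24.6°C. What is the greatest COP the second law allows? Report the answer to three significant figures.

In absolute terms T_C = 274.55 K and T_H = 297.75 K, so ΔT = 23.20 K.
For a reversible cycle, COP_Carnot = T_C/ΔT = 274.55/23.20 = 11.83.

11.8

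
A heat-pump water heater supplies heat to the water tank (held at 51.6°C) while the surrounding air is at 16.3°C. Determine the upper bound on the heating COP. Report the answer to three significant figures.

9.20

In absolute terms T_C = 289.45 K and T_H = 324.75 K, so ΔT = 35.30 K.
For a reversible cycle, COP_Carnot = T_H/ΔT = 324.75/35.30 = 9.200.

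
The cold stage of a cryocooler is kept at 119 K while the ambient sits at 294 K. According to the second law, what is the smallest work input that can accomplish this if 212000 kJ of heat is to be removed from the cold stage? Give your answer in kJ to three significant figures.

312000 kJ

The reservoir spacing is ΔT = 294 − 119 = 175.0 K.
The reversible limit is COP_R = T_C/ΔT = 0.6800, so W_min = Q_C/COP = Q_C·ΔT/T_C.
W_min = 212000 × 175.0/119.00 = 311800 kJ.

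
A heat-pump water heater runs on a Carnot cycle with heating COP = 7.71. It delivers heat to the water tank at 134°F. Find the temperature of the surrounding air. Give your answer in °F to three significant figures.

57.0 °F

COP_HP = T_H/(T_H − T_C) gives T_H − T_C = T_H/COP.
With T_H = 329.82 K, T_C = 329.82 × (1 − 1/7.71) = 287.04 K.
Converting, 287.04 K = 57.00°F.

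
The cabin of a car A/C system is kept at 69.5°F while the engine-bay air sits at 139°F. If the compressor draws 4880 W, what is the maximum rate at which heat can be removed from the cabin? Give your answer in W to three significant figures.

In absolute terms T_C = 293.98 K and T_H = 332.59 K, so ΔT = 38.61 K.
COP_Carnot = T_C/ΔT = 293.98/38.61 = 7.614.
Q̇_max = COP_Carnot × Ẇ = 7.614 × 4880 W = 37160 W.

37200 W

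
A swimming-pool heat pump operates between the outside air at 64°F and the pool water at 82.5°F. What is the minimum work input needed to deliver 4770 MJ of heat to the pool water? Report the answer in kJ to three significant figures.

163000 kJ

In absolute terms T_C = 290.93 K and T_H = 301.21 K, so ΔT = 10.28 K.
The reversible limit is COP_HP = T_H/ΔT = 29.31, so W_min = Q_H/COP = Q_H·ΔT/T_H.
W_min = 4770 × 10.28/301.21 = 162.8 MJ = 162800 kJ.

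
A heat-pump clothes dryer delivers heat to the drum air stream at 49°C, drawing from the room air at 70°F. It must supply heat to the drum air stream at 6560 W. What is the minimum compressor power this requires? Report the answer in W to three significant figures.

In absolute terms T_C = 294.26 K and T_H = 322.15 K, so ΔT = 27.89 K.
COP_Carnot = T_H/ΔT = 322.15/27.89 = 11.55.
Ẇ_min = Q̇/COP_Carnot = 6560/11.55 = 567.9 W.

568 W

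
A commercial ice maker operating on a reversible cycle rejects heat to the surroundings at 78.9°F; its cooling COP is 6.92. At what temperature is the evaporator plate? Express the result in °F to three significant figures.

For a Carnot refrigerator COP_R = T_C/(T_H − T_C), so T_C = COP·T_H/(1 + COP).
With T_H = 299.21 K, T_C = 6.92 × 299.21/7.920 = 261.43 K.
Converting, 261.43 K = 10.90°F.

10.9 °F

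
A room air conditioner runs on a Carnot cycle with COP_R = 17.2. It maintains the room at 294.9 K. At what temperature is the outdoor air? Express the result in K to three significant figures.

312 K

COP_R = T_C/(T_H − T_C) gives T_H − T_C = T_C/COP.
With T_C = 294.90 K, T_H = 294.90 × (1 + 1/17.2) = 312.05 K.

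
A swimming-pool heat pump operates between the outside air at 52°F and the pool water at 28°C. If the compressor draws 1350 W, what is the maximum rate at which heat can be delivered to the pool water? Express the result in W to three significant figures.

24100 W

In absolute terms T_C = 284.26 K and T_H = 301.15 K, so ΔT = 16.89 K.
COP_Carnot = T_H/ΔT = 301.15/16.89 = 17.83.
Q̇_max = COP_Carnot × Ẇ = 17.83 × 1350 W = 24070 W.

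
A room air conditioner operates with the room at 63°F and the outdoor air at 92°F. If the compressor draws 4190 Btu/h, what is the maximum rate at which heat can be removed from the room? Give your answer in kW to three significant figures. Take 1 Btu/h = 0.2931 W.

22.1 kW

In absolute terms T_C = 290.37 K and T_H = 306.48 K, so ΔT = 16.11 K.
COP_Carnot = T_C/ΔT = 290.37/16.11 = 18.02.
Q̇_max = COP_Carnot × Ẇ = 18.02 × 4190 Btu/h = 75520 Btu/h = 22.13 kW.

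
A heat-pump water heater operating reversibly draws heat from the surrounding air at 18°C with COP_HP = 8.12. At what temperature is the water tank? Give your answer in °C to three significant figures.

COP_HP = T_H/(T_H − T_C) rearranges to T_H = COP·T_C/(COP − 1).
With T_C = 291.15 K, T_H = 8.12 × 291.15/7.120 = 332.04 K.
Converting, 332.04 K = 58.89°C.

58.9 °C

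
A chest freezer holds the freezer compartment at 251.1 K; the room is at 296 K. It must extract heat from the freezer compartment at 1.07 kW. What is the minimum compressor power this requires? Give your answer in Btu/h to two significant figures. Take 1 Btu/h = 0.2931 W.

The reservoir spacing is ΔT = 296 − 251.1 = 44.90 K.
COP_Carnot = T_C/ΔT = 251.10/44.90 = 5.592.
Ẇ_min = Q̇/COP_Carnot = 1.070/5.592 = 0.1913 kW = 652.8 Btu/h.

650 Btu/h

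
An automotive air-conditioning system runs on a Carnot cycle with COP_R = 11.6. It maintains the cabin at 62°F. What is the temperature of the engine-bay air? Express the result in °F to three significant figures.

COP_R = T_C/(T_H − T_C) gives T_H − T_C = T_C/COP.
With T_C = 289.82 K, T_H = 289.82 × (1 + 1/11.6) = 314.80 K.
Converting, 314.80 K = 106.97°F.

107 °F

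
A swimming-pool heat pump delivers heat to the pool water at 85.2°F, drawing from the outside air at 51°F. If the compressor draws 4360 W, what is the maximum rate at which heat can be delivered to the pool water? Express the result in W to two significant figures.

In absolute terms T_C = 283.71 K and T_H = 302.71 K, so ΔT = 19.00 K.
COP_Carnot = T_H/ΔT = 302.71/19.00 = 15.93.
Q̇_max = COP_Carnot × Ẇ = 15.93 × 4360 W = 69460 W.

69000 W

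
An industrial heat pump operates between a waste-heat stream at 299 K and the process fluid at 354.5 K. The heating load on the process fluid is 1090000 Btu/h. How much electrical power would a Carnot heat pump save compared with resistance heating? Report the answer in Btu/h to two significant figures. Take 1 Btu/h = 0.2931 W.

The reservoir spacing is ΔT = 354.5 − 299 = 55.50 K.
COP_Carnot = T_H/ΔT = 354.50/55.50 = 6.387.
Resistance heating needs Ẇ_res = Q̇_H = 1090000 Btu/h; the reversible heat pump needs only Ẇ_hp = Q̇_H/COP = 170600 Btu/h.
Saving = 1090000 − 170600 = 919400 Btu/h.

920000 Btu/h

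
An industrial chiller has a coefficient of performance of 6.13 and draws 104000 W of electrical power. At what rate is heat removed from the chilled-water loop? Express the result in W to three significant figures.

Q̇_C = COP × Ẇ = 6.13 × 104000 = 637500 W.

638000 W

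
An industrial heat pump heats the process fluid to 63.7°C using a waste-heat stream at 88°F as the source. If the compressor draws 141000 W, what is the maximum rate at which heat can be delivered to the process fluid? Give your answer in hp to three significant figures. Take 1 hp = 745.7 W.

1950 hp

In absolute terms T_C = 304.26 K and T_H = 336.85 K, so ΔT = 32.59 K.
COP_Carnot = T_H/ΔT = 336.85/32.59 = 10.34.
Q̇_max = COP_Carnot × Ẇ = 10.34 × 141000 W = 1457000 W = 1954 hp.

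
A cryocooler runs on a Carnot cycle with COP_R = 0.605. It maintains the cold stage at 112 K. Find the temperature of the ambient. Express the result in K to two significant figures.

COP_R = T_C/(T_H − T_C) gives T_H − T_C = T_C/COP.
With T_C = 112.00 K, T_H = 112.00 × (1 + 1/0.605) = 297.12 K.

300 K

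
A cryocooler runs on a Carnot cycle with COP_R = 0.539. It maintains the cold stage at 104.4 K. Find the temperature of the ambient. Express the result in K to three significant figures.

COP_R = T_C/(T_H − T_C) gives T_H − T_C = T_C/COP.
With T_C = 104.40 K, T_H = 104.40 × (1 + 1/0.539) = 298.09 K.

298 K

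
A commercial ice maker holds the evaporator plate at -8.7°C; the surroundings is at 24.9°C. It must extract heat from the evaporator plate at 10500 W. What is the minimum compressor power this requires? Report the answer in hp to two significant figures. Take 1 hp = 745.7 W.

In absolute terms T_C = 264.45 K and T_H = 298.05 K, so ΔT = 33.60 K.
COP_Carnot = T_C/ΔT = 264.45/33.60 = 7.871.
Ẇ_min = Q̇/COP_Carnot = 10500/7.871 = 1334 W = 1.789 hp.

1.8 hp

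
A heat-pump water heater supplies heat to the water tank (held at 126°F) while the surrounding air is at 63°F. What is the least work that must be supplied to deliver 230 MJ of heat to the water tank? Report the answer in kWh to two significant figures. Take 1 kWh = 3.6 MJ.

In absolute terms T_C = 290.37 K and T_H = 325.37 K, so ΔT = 35.00 K.
The reversible limit is COP_HP = T_H/ΔT = 9.296, so W_min = Q_H/COP = Q_H·ΔT/T_H.
W_min = 230.0 × 35.00/325.37 = 24.74 MJ = 6.872 kWh.

6.9 kWh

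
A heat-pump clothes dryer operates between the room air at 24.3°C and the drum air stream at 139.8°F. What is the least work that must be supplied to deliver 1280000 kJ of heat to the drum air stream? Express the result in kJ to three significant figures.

137000 kJ

In absolute terms T_C = 297.45 K and T_H = 333.04 K, so ΔT = 35.59 K.
The reversible limit is COP_HP = T_H/ΔT = 9.358, so W_min = Q_H/COP = Q_H·ΔT/T_H.
W_min = 1280000 × 35.59/333.04 = 136800 kJ.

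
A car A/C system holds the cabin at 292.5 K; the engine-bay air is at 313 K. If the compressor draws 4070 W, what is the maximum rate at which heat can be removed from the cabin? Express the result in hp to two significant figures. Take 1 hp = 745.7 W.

The reservoir spacing is ΔT = 313 − 292.5 = 20.50 K.
COP_Carnot = T_C/ΔT = 292.50/20.50 = 14.27.
Q̇_max = COP_Carnot × Ẇ = 14.27 × 4070 W = 58070 W = 77.88 hp.

78 hp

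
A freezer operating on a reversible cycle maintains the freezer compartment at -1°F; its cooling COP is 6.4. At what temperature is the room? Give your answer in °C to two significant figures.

COP_R = T_C/(T_H − T_C) gives T_H − T_C = T_C/COP.
With T_C = 254.82 K, T_H = 254.82 × (1 + 1/6.4) = 294.63 K.
Converting, 294.63 K = 21.48°C.

21 °C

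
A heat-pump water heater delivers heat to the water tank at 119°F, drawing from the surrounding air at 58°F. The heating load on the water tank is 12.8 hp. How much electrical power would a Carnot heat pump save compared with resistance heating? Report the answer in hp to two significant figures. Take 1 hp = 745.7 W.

11 hp

In absolute terms T_C = 287.59 K and T_H = 321.48 K, so ΔT = 33.89 K.
COP_Carnot = T_H/ΔT = 321.48/33.89 = 9.486.
Resistance heating needs Ẇ_res = Q̇_H = 12.80 hp; the reversible heat pump needs only Ẇ_hp = Q̇_H/COP = 1.349 hp.
Saving = 12.80 − 1.349 = 11.45 hp.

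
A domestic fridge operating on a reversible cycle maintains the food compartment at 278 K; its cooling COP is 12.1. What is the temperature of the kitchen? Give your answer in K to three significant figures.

301 K

COP_R = T_C/(T_H − T_C) gives T_H − T_C = T_C/COP.
With T_C = 278.00 K, T_H = 278.00 × (1 + 1/12.1) = 300.98 K.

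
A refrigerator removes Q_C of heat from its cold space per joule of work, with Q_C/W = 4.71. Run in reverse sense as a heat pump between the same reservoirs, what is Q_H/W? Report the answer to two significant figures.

The first law on one cycle gives Q_H = Q_C + W, so Q_H/W = Q_C/W + 1.
COP_HP = COP_R + 1 = 4.71 + 1 = 5.71.

5.7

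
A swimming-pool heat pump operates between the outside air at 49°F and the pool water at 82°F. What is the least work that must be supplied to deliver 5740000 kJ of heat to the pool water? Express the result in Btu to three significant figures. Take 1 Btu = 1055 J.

331000 Btu

In absolute terms T_C = 282.59 K and T_H = 300.93 K, so ΔT = 18.33 K.
The reversible limit is COP_HP = T_H/ΔT = 16.41, so W_min = Q_H/COP = Q_H·ΔT/T_H.
W_min = 5740000 × 18.33/300.93 = 349700 kJ = 331500 Btu.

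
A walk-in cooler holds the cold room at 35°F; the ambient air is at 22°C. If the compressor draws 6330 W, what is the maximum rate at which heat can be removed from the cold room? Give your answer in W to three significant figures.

In absolute terms T_C = 274.82 K and T_H = 295.15 K, so ΔT = 20.33 K.
COP_Carnot = T_C/ΔT = 274.82/20.33 = 13.52.
Q̇_max = COP_Carnot × Ẇ = 13.52 × 6330 W = 85550 W.

85600 W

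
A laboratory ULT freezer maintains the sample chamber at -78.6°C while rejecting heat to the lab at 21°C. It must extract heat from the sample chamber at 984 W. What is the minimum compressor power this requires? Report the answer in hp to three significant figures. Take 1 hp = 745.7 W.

In absolute terms T_C = 194.55 K and T_H = 294.15 K, so ΔT = 99.60 K.
COP_Carnot = T_C/ΔT = 194.55/99.60 = 1.953.
Ẇ_min = Q̇/COP_Carnot = 984.0/1.953 = 503.8 W = 0.6756 hp.

0.676 hp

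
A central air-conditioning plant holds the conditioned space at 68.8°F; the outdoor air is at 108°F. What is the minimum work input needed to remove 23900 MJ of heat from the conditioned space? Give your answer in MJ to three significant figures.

In absolute terms T_C = 293.59 K and T_H = 315.37 K, so ΔT = 21.78 K.
The reversible limit is COP_R = T_C/ΔT = 13.48, so W_min = Q_C/COP = Q_C·ΔT/T_C.
W_min = 23900 × 21.78/293.59 = 1773 MJ.

1770 MJ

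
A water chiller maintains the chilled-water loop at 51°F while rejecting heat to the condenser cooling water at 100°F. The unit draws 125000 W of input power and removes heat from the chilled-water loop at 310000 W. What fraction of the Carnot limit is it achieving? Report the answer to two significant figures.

0.24

COP_actual = Q̇_C/Ẇ = 310000/125000 = 2.480.
In absolute terms T_C = 283.71 K and T_H = 310.93 K, so ΔT = 27.22 K.
COP_Carnot = T_C/ΔT = 283.71/27.22 = 10.42.
η_II = COP_actual/COP_Carnot = 2.480/10.42 = 0.2380.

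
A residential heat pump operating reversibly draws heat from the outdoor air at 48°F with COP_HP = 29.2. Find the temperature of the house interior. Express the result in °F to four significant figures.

66.00 °F

COP_HP = T_H/(T_H − T_C) rearranges to T_H = COP·T_C/(COP − 1).
With T_C = 282.04 K, T_H = 29.2 × 282.04/28.20 = 292.04 K.
Converting, 292.04 K = 66.00°F.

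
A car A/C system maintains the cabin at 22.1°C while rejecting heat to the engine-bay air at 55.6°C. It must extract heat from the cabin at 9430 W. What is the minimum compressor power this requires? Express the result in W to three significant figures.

In absolute terms T_C = 295.25 K and T_H = 328.75 K, so ΔT = 33.50 K.
COP_Carnot = T_C/ΔT = 295.25/33.50 = 8.813.
Ẇ_min = Q̇/COP_Carnot = 9430/8.813 = 1070 W.

1070 W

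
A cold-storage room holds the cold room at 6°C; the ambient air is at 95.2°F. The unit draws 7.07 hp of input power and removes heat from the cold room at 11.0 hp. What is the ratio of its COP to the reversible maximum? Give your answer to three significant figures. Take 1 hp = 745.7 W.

0.162

COP_actual = Q̇_C/Ẇ = 11.00/7.070 = 1.556.
In absolute terms T_C = 279.15 K and T_H = 308.26 K, so ΔT = 29.11 K.
COP_Carnot = T_C/ΔT = 279.15/29.11 = 9.589.
η_II = COP_actual/COP_Carnot = 1.556/9.589 = 0.1623.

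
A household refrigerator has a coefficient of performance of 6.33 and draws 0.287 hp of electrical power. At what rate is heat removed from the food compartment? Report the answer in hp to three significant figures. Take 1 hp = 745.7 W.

Q̇_C = COP × Ẇ = 6.33 × 0.2870 = 1.817 hp.

1.82 hp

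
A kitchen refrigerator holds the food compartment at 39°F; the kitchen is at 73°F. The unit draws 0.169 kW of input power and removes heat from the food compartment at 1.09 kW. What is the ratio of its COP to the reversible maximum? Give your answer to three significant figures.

COP_actual = Q̇_C/Ẇ = 1.090/0.1690 = 6.450.
In absolute terms T_C = 277.04 K and T_H = 295.93 K, so ΔT = 18.89 K.
COP_Carnot = T_C/ΔT = 277.04/18.89 = 14.67.
η_II = COP_actual/COP_Carnot = 6.450/14.67 = 0.4397.

0.440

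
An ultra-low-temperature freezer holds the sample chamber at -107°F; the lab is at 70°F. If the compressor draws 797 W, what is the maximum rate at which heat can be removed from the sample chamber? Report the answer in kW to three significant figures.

In absolute terms T_C = 195.93 K and T_H = 294.26 K, so ΔT = 98.33 K.
COP_Carnot = T_C/ΔT = 195.93/98.33 = 1.992.
Q̇_max = COP_Carnot × Ẇ = 1.992 × 797.0 W = 1588 W = 1.588 kW.

1.59 kW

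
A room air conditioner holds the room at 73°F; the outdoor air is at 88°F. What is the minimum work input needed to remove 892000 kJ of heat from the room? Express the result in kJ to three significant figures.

25100 kJ

In absolute terms T_C = 295.93 K and T_H = 304.26 K, so ΔT = 8.333 K.
The reversible limit is COP_R = T_C/ΔT = 35.51, so W_min = Q_C/COP = Q_C·ΔT/T_C.
W_min = 892000 × 8.333/295.93 = 25120 kJ.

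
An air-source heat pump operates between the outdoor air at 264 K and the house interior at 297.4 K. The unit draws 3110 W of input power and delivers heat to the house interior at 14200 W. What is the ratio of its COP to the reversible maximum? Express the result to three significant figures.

0.513

COP_actual = Q̇_H/Ẇ = 14200/3110 = 4.566.
The reservoir spacing is ΔT = 297.4 − 264 = 33.40 K.
COP_Carnot = T_H/ΔT = 297.40/33.40 = 8.904.
η_II = COP_actual/COP_Carnot = 4.566/8.904 = 0.5128.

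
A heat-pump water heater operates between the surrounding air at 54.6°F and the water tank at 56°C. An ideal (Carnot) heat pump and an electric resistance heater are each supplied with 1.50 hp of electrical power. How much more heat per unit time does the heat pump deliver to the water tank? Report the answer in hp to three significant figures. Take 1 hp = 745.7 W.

In absolute terms T_C = 285.71 K and T_H = 329.15 K, so ΔT = 43.44 K.
COP_Carnot = T_H/ΔT = 329.15/43.44 = 7.576.
The heat pump delivers Q̇_H = COP × Ẇ = 11.36 hp; the resistance heater delivers Ẇ = 1.500 hp.
Extra = (COP − 1)·Ẇ = 9.865 hp.

9.86 hp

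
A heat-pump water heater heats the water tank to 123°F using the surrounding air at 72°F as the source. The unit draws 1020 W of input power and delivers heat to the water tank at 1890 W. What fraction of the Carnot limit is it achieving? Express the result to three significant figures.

0.162

COP_actual = Q̇_H/Ẇ = 1890/1020 = 1.853.
In absolute terms T_C = 295.37 K and T_H = 323.71 K, so ΔT = 28.33 K.
COP_Carnot = T_H/ΔT = 323.71/28.33 = 11.42.
η_II = COP_actual/COP_Carnot = 1.853/11.42 = 0.1622.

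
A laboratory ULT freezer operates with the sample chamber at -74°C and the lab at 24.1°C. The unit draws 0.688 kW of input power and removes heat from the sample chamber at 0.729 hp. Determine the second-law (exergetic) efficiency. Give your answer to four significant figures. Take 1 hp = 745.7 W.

Converting, Q̇_C = 0.7290 hp = 0.5436 kW, so COP_actual = Q̇_C/Ẇ = 0.5436/0.6880 = 0.7901.
In absolute terms T_C = 199.15 K and T_H = 297.25 K, so ΔT = 98.10 K.
COP_Carnot = T_C/ΔT = 199.15/98.10 = 2.030.
η_II = COP_actual/COP_Carnot = 0.7901/2.030 = 0.3892.

0.3892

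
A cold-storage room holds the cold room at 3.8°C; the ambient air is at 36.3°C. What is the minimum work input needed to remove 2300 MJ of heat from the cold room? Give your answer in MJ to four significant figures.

269.9 MJ

In absolute terms T_C = 276.95 K and T_H = 309.45 K, so ΔT = 32.50 K.
The reversible limit is COP_R = T_C/ΔT = 8.522, so W_min = Q_C/COP = Q_C·ΔT/T_C.
W_min = 2300 × 32.50/276.95 = 269.9 MJ.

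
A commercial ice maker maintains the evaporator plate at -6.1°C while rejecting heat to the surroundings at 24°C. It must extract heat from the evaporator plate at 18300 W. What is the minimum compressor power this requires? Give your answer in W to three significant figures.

In absolute terms T_C = 267.05 K and T_H = 297.15 K, so ΔT = 30.10 K.
COP_Carnot = T_C/ΔT = 267.05/30.10 = 8.872.
Ẇ_min = Q̇/COP_Carnot = 18300/8.872 = 2063 W.

2060 W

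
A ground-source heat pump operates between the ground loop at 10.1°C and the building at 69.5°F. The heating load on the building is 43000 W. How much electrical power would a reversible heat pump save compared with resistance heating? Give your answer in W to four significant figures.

41430 W

In absolute terms T_C = 283.25 K and T_H = 293.98 K, so ΔT = 10.73 K.
COP_Carnot = T_H/ΔT = 293.98/10.73 = 27.39.
Resistance heating needs Ẇ_res = Q̇_H = 43000 W; the reversible heat pump needs only Ẇ_hp = Q̇_H/COP = 1570 W.
Saving = 43000 − 1570 = 41430 W.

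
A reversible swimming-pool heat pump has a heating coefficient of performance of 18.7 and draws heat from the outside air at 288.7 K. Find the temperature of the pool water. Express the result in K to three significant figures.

305 K

COP_HP = T_H/(T_H − T_C) rearranges to T_H = COP·T_C/(COP − 1).
With T_C = 288.70 K, T_H = 18.7 × 288.70/17.70 = 305.01 K.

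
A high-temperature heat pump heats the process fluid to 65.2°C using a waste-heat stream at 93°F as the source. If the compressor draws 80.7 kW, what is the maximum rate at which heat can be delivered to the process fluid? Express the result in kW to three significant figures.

872 kW

In absolute terms T_C = 307.04 K and T_H = 338.35 K, so ΔT = 31.31 K.
COP_Carnot = T_H/ΔT = 338.35/31.31 = 10.81.
Q̇_max = COP_Carnot × Ẇ = 10.81 × 80.70 kW = 872.0 kW.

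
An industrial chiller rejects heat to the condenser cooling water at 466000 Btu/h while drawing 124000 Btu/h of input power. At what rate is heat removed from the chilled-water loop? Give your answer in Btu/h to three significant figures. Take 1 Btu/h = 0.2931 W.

342000 Btu/h

For a cyclic device the first law requires Q̇_H = Q̇_C + Ẇ.
Q̇_C = Q̇_H − Ẇ = 342000 Btu/h.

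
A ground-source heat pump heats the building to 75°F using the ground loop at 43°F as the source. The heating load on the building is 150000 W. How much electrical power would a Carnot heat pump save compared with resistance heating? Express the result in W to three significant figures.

In absolute terms T_C = 279.26 K and T_H = 297.04 K, so ΔT = 17.78 K.
COP_Carnot = T_H/ΔT = 297.04/17.78 = 16.71.
Resistance heating needs Ẇ_res = Q̇_H = 150000 W; the reversible heat pump needs only Ẇ_hp = Q̇_H/COP = 8978 W.
Saving = 150000 − 8978 = 141000 W.

141000 W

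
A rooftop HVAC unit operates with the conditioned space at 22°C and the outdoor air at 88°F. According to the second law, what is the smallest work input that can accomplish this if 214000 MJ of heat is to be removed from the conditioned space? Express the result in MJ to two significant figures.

6600 MJ

In absolute terms T_C = 295.15 K and T_H = 304.26 K, so ΔT = 9.111 K.
The reversible limit is COP_R = T_C/ΔT = 32.39, so W_min = Q_C/COP = Q_C·ΔT/T_C.
W_min = 214000 × 9.111/295.15 = 6606 MJ.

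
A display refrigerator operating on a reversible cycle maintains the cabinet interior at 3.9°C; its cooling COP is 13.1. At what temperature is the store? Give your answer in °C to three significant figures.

25.0 °C

COP_R = T_C/(T_H − T_C) gives T_H − T_C = T_C/COP.
With T_C = 277.05 K, T_H = 277.05 × (1 + 1/13.1) = 298.20 K.
Converting, 298.20 K = 25.05°C.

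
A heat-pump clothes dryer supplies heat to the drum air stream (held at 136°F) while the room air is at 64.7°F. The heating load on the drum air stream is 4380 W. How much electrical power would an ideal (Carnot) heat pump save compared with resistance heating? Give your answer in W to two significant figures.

3900 W

In absolute terms T_C = 291.32 K and T_H = 330.93 K, so ΔT = 39.61 K.
COP_Carnot = T_H/ΔT = 330.93/39.61 = 8.354.
Resistance heating needs Ẇ_res = Q̇_H = 4380 W; the reversible heat pump needs only Ẇ_hp = Q̇_H/COP = 524.3 W.
Saving = 4380 − 524.3 = 3856 W.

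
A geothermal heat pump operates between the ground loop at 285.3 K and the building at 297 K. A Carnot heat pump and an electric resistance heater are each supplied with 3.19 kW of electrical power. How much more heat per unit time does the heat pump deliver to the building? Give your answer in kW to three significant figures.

The reservoir spacing is ΔT = 297 − 285.3 = 11.70 K.
COP_Carnot = T_H/ΔT = 297.00/11.70 = 25.38.
The heat pump delivers Q̇_H = COP × Ẇ = 80.98 kW; the resistance heater delivers Ẇ = 3.190 kW.
Extra = (COP − 1)·Ẇ = 77.79 kW.

77.8 kW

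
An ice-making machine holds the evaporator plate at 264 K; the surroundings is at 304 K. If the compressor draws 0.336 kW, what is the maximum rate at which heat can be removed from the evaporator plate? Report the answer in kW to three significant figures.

2.22 kW

The reservoir spacing is ΔT = 304 − 264 = 40.00 K.
COP_Carnot = T_C/ΔT = 264.00/40.00 = 6.600.
Q̇_max = COP_Carnot × Ẇ = 6.600 × 0.3360 kW = 2.218 kW.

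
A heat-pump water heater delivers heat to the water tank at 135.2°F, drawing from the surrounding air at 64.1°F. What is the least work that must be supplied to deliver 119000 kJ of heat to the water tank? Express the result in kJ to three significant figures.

14200 kJ

In absolute terms T_C = 290.98 K and T_H = 330.48 K, so ΔT = 39.50 K.
The reversible limit is COP_HP = T_H/ΔT = 8.367, so W_min = Q_H/COP = Q_H·ΔT/T_H.
W_min = 119000 × 39.50/330.48 = 14220 kJ.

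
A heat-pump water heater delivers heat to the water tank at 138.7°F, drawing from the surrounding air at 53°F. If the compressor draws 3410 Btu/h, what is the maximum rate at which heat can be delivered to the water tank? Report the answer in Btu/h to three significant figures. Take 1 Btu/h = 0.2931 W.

23800 Btu/h

In absolute terms T_C = 284.82 K and T_H = 332.43 K, so ΔT = 47.61 K.
COP_Carnot = T_H/ΔT = 332.43/47.61 = 6.982.
Q̇_max = COP_Carnot × Ẇ = 6.982 × 3410 Btu/h = 23810 Btu/h.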